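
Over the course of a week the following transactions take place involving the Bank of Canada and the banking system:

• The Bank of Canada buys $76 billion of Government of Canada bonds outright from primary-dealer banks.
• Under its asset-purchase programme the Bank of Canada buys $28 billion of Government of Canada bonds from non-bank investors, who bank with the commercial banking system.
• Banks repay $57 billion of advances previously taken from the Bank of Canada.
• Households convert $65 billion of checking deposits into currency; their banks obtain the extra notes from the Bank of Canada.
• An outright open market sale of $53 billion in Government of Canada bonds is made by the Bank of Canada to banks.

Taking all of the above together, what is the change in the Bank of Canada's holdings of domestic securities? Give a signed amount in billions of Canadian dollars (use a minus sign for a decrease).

+$51 billion

Bank of Canada balance sheet:
  Assets:      Securities +$51B, Loans to banks −$57B
  Liabilities: Bank reserves −$71B, Currency in circulation +$65B
So the change in the Bank of Canada's holdings of domestic securities is +$51 billion.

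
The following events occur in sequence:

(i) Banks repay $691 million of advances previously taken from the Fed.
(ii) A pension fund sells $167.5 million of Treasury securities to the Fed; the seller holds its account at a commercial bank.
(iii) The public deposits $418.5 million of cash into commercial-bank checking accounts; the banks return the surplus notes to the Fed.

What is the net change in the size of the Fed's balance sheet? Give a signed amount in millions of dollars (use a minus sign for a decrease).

-$523.5 million

Discount-window repayment $691 million: a Fed asset is shed → −$691M.
Asset purchase (from non-banks) $167.5 million: a Fed asset is acquired → +$167.5M.
Currency deposit $418.5 million: only the composition of liabilities changes → 0.
Net: −691 + 167.5 + 0 = -$523.5 million.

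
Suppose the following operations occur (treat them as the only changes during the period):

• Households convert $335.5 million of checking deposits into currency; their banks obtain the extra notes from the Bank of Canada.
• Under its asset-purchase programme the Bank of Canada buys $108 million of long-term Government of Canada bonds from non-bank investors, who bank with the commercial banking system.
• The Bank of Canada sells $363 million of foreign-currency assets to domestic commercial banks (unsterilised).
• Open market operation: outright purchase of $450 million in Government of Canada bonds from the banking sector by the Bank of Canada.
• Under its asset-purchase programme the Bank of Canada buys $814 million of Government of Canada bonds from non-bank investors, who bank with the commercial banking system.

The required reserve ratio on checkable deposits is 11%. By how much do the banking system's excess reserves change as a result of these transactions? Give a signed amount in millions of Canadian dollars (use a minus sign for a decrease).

Currency withdrawal $335.5 million: reserves −$335.5M, deposits −$335.5M.
Asset purchase (from non-banks) $108 million: reserves +$108M, deposits +$108M.
FX sale $363 million: reserves −$363M, deposits 0.
OMO purchase (from banks) $450 million: reserves +$450M, deposits 0.
Asset purchase (from non-banks) $814 million: reserves +$814M, deposits +$814M.
Totals: Δreserves = +$673.5M, Δdeposits = +$586.5M.
Δrequired reserves = 11% × +$586.5M = +$64.515M.
Δexcess reserves = Δreserves − Δrequired = +$673.5M − (+$64.515M) = +$608.985 million.

+$608.985 million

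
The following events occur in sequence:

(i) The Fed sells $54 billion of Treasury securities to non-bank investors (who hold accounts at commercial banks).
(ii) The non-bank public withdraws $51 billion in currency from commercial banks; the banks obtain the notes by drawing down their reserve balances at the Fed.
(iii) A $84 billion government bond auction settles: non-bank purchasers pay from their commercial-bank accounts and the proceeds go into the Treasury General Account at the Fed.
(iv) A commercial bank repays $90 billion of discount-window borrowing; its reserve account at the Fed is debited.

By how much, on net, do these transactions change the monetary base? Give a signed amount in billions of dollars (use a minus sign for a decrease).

-$228 billion

Asset sale (to non-banks) $54 billion: Fed balance sheet contracts → −$54B.
Currency withdrawal $51 billion: just a shift between currency and reserves — both are base money → 0.
Government account inflow $84 billion: reserves shift to a non-base liability → −$84B.
Discount-window repayment $90 billion: Fed balance sheet contracts → −$90B.
Net: −54 + 0 − 84 − 90 = -$228 billion.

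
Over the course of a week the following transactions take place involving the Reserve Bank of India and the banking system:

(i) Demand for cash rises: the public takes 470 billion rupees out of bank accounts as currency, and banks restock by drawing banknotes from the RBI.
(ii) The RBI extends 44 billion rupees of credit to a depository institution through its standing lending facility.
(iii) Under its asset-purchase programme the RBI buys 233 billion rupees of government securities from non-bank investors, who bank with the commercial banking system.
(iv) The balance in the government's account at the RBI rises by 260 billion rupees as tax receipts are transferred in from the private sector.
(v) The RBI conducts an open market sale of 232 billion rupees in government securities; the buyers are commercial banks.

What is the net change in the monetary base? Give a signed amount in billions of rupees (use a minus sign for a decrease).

-215 billion

Currency withdrawal 470 billion rupees: just a shift between currency and reserves — both are base money → 0.
Discount-window loan 44 billion rupees: RBI balance sheet expands → +44B.
Asset purchase (from non-banks) 233 billion rupees: RBI balance sheet expands → +233B.
Government account inflow 260 billion rupees: reserves shift to a non-base liability → −260B.
OMO sale (to banks) 232 billion rupees: RBI balance sheet contracts → −232B.
Net: 0 + 44 + 233 − 260 − 232 = -215 billion.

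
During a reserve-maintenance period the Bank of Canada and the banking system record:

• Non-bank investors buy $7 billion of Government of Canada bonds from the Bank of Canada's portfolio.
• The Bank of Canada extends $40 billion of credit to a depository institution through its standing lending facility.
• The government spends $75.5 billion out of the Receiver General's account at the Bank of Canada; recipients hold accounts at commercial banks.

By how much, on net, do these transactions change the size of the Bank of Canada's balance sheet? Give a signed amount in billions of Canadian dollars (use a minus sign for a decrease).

+$33 billion

Asset sale (to non-banks) $7 billion: a Bank of Canada asset is shed → −$7B.
Discount-window loan $40 billion: a Bank of Canada asset is acquired → +$40B.
Government spending $75.5 billion: only the composition of liabilities changes → 0.
Net: −7 + 40 + 0 = +$33 billion.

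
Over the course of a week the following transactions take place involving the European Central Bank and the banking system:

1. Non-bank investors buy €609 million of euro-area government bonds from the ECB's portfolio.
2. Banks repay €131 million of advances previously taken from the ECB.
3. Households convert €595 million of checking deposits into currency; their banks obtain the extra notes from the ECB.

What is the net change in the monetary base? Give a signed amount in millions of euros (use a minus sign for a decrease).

-€740 million

ECB balance sheet:
  Assets:      Securities −€609M, Loans to banks −€131M
  Liabilities: Bank reserves −€1335M, Currency in circulation +€595M
Monetary base = currency + reserves: +€595M + (−€1335M) = -€740 million.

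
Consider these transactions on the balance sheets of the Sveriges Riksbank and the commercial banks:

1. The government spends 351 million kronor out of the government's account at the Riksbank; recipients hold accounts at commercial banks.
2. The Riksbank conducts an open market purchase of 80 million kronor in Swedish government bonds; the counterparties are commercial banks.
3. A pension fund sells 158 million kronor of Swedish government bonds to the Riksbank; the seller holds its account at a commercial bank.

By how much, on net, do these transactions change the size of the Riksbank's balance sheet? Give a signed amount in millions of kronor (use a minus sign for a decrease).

Riksbank balance sheet:
  Assets:      Securities +238M
  Liabilities: Bank reserves +589M, Government deposits −351M
Commercial banking system:
  Assets:      Reserves at CB +589M, Securities −80M
  Liabilities: Checkable deposits +509M
Change in total Riksbank assets = +238 million.

+238 million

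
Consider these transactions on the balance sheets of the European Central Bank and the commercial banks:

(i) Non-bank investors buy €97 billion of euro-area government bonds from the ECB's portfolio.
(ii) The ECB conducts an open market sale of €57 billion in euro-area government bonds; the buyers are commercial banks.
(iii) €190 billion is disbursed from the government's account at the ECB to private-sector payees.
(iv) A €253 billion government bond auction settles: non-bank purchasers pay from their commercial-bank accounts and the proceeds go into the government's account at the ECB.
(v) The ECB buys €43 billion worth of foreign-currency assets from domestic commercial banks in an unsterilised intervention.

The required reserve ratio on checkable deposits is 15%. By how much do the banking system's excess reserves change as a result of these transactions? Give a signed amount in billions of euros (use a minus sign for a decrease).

Asset sale (to non-banks) €97 billion: reserves −€97B, deposits −€97B.
OMO sale (to banks) €57 billion: reserves −€57B, deposits 0.
Government spending €190 billion: reserves +€190B, deposits +€190B.
Government account inflow €253 billion: reserves −€253B, deposits −€253B.
FX purchase €43 billion: reserves +€43B, deposits 0.
Totals: Δreserves = −€174B, Δdeposits = −€160B.
Δrequired reserves = 15% × −€160B = −€24B.
Δexcess reserves = Δreserves − Δrequired = −€174B − (−€24B) = -€150 billion.

-€150 billion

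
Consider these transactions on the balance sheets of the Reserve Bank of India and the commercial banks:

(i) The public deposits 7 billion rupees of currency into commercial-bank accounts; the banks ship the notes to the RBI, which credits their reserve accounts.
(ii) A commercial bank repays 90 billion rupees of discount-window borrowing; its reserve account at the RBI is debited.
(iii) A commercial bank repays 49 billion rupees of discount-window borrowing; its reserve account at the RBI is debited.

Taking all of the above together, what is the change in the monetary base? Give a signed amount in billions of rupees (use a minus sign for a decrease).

-139 billion

RBI balance sheet:
  Assets:      Loans to banks −139B
  Liabilities: Bank reserves −132B, Currency in circulation −7B
Monetary base = currency + reserves: −7B + (−132B) = -139 billion.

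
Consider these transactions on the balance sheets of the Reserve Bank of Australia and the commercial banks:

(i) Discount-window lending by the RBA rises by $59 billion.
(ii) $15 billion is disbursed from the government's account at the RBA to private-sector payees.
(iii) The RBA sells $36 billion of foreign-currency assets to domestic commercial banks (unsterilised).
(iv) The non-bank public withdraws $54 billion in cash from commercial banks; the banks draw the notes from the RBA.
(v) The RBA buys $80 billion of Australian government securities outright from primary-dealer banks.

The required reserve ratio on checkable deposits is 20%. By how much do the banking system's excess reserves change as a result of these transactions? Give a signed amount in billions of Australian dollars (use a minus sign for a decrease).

Discount-window loan $59 billion: reserves +$59B, deposits 0.
Government spending $15 billion: reserves +$15B, deposits +$15B.
FX sale $36 billion: reserves −$36B, deposits 0.
Currency withdrawal $54 billion: reserves −$54B, deposits −$54B.
OMO purchase (from banks) $80 billion: reserves +$80B, deposits 0.
Totals: Δreserves = +$64B, Δdeposits = −$39B.
Δrequired reserves = 20% × −$39B = −$7.8B.
Δexcess reserves = Δreserves − Δrequired = +$64B − (−$7.8B) = +$71.8 billion.

+$71.8 billion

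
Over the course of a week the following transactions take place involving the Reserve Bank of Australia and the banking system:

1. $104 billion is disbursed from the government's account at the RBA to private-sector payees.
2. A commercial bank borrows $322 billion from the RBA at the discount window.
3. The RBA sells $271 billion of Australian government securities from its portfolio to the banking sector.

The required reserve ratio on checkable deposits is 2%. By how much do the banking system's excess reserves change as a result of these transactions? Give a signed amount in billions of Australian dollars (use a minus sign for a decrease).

+$152.92 billion

Government spending $104 billion: reserves +$104B, deposits +$104B.
Discount-window loan $322 billion: reserves +$322B, deposits 0.
OMO sale (to banks) $271 billion: reserves −$271B, deposits 0.
Totals: Δreserves = +$155B, Δdeposits = +$104B.
Δrequired reserves = 2% × +$104B = +$2.08B.
Δexcess reserves = Δreserves − Δrequired = +$155B − (+$2.08B) = +$152.92 billion.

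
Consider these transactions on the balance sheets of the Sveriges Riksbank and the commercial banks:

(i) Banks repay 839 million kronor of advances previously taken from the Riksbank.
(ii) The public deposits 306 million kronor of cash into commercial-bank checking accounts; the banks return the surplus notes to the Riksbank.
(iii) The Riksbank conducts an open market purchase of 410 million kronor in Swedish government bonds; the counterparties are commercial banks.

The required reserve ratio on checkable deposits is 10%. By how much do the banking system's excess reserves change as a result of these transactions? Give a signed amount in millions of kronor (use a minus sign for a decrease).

Discount-window repayment 839 million kronor: reserves −839M, deposits 0.
Currency deposit 306 million kronor: reserves +306M, deposits +306M.
OMO purchase (from banks) 410 million kronor: reserves +410M, deposits 0.
Totals: Δreserves = −123M, Δdeposits = +306M.
Δrequired reserves = 10% × +306M = +30.6M.
Δexcess reserves = Δreserves − Δrequired = −123M − (+30.6M) = -153.6 million.

-153.6 million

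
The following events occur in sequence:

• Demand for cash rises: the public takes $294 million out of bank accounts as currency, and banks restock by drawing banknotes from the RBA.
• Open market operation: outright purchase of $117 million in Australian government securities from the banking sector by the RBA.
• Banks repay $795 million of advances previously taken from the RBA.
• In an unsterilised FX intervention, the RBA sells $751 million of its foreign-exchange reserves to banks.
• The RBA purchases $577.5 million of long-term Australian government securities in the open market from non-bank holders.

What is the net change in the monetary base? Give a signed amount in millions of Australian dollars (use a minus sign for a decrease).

RBA balance sheet:
  Assets:      Securities +$694.5M, Loans to banks −$795M, Foreign assets −$751M
  Liabilities: Bank reserves −$1145.5M, Currency in circulation +$294M
Commercial banking system:
  Assets:      Reserves at CB −$1145.5M, Securities −$117M, Foreign assets +$751M
  Liabilities: Checkable deposits +$283.5M, Borrowings from CB −$795M
Monetary base = currency + reserves: +$294M + (−$1145.5M) = -$851.5 million.

-$851.5 million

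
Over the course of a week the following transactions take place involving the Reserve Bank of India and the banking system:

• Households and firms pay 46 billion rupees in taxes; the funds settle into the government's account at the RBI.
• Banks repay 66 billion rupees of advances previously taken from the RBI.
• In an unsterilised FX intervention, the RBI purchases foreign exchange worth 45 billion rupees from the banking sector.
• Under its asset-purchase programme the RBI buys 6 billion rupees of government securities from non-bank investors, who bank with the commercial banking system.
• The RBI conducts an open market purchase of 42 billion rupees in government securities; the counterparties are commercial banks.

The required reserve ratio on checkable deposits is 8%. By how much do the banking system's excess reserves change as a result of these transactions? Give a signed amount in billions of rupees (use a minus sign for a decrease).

Government account inflow 46 billion rupees: reserves −46B, deposits −46B.
Discount-window repayment 66 billion rupees: reserves −66B, deposits 0.
FX purchase 45 billion rupees: reserves +45B, deposits 0.
Asset purchase (from non-banks) 6 billion rupees: reserves +6B, deposits +6B.
OMO purchase (from banks) 42 billion rupees: reserves +42B, deposits 0.
Totals: Δreserves = −19B, Δdeposits = −40B.
Δrequired reserves = 8% × −40B = −3.2B.
Δexcess reserves = Δreserves − Δrequired = −19B − (−3.2B) = -15.8 billion.

-15.8 billion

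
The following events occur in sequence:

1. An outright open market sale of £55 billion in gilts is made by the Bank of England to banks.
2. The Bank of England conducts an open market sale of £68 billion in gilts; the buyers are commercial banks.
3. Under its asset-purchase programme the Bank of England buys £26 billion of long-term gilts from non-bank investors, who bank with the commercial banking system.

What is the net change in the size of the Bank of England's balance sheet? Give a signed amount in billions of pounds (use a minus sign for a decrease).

-£97 billion

OMO sale (to banks) £55 billion: a Bank of England asset is shed → −£55B.
OMO sale (to banks) £68 billion: a Bank of England asset is shed → −£68B.
Asset purchase (from non-banks) £26 billion: a Bank of England asset is acquired → +£26B.
Net: −55 − 68 + 26 = -£97 billion.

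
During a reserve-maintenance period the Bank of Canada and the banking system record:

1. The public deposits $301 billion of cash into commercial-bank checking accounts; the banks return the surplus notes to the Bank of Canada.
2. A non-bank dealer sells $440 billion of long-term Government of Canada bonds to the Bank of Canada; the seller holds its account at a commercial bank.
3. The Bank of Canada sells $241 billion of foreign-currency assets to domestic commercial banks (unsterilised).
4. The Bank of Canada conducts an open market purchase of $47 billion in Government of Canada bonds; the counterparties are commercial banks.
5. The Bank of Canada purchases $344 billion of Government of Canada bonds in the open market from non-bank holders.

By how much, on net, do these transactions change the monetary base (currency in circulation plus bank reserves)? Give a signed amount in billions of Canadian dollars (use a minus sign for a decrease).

+$590 billion

Currency deposit $301 billion: just a shift between currency and reserves — both are base money → 0.
Asset purchase (from non-banks) $440 billion: Bank of Canada balance sheet expands → +$440B.
FX sale $241 billion: Bank of Canada balance sheet contracts → −$241B.
OMO purchase (from banks) $47 billion: Bank of Canada balance sheet expands → +$47B.
Asset purchase (from non-banks) $344 billion: Bank of Canada balance sheet expands → +$344B.
Net: 0 + 440 − 241 + 47 + 344 = +$590 billion.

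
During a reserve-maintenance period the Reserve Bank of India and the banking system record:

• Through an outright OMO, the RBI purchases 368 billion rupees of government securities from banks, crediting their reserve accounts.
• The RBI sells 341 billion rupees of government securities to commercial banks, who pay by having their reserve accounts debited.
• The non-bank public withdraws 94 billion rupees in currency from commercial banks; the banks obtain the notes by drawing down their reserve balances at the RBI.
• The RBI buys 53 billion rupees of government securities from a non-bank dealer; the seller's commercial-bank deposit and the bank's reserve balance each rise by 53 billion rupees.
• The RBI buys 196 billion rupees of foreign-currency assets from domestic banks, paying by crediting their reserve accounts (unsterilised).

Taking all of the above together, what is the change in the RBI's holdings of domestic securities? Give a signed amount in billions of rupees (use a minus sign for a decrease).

OMO purchase (from banks) 368 billion rupees: securities added to the RBI's portfolio → +368B.
OMO sale (to banks) 341 billion rupees: securities removed from the RBI's portfolio → −341B.
Currency withdrawal 94 billion rupees: the RBI's securities portfolio is untouched → 0.
Asset purchase (from non-banks) 53 billion rupees: securities added to the RBI's portfolio → +53B.
FX purchase 196 billion rupees: the RBI's securities portfolio is untouched → 0.
Net: 368 − 341 + 0 + 53 + 0 = +80 billion.

+80 billion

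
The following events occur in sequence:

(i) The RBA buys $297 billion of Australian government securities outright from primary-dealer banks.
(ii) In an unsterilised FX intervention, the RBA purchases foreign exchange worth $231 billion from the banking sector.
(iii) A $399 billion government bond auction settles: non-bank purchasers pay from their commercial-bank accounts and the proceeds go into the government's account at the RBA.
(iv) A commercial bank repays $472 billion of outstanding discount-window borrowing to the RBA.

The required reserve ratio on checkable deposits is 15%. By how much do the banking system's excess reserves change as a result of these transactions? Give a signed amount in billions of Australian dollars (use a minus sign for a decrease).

OMO purchase (from banks) $297 billion: reserves +$297B, deposits 0.
FX purchase $231 billion: reserves +$231B, deposits 0.
Government account inflow $399 billion: reserves −$399B, deposits −$399B.
Discount-window repayment $472 billion: reserves −$472B, deposits 0.
Totals: Δreserves = −$343B, Δdeposits = −$399B.
Δrequired reserves = 15% × −$399B = −$59.85B.
Δexcess reserves = Δreserves − Δrequired = −$343B − (−$59.85B) = -$283.15 billion.

-$283.15 billion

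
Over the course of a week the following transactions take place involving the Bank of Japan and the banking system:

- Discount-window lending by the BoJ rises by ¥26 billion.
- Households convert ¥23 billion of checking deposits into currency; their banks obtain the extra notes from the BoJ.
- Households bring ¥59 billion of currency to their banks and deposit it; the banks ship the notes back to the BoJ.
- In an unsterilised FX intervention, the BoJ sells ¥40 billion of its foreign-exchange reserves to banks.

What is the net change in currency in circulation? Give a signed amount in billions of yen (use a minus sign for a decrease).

BoJ balance sheet:
  Assets:      Loans to banks +¥26B, Foreign assets −¥40B
  Liabilities: Bank reserves +¥22B, Currency in circulation −¥36B
So the change in currency in circulation is -¥36 billion.

-¥36 billion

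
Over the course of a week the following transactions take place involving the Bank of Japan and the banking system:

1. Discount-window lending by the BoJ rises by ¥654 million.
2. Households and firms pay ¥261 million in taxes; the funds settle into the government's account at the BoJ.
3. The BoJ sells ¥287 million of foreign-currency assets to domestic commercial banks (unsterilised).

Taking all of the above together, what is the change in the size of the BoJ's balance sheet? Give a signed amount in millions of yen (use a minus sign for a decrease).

Discount-window loan ¥654 million: a BoJ asset is acquired → +¥654M.
Government account inflow ¥261 million: only the composition of liabilities changes → 0.
FX sale ¥287 million: a BoJ asset is shed → −¥287M.
Net: 654 + 0 − 287 = +¥367 million.

+¥367 million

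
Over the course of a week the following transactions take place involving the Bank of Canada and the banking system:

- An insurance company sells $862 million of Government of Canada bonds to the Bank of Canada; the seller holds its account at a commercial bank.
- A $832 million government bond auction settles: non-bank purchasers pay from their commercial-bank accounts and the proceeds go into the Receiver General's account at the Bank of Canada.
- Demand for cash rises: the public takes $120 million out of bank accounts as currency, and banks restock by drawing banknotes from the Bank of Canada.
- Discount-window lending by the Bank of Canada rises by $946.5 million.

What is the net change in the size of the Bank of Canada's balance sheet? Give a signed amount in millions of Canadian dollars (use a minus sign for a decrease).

+$1808.5 million

Asset purchase (from non-banks) $862 million: a Bank of Canada asset is acquired → +$862M.
Government account inflow $832 million: only the composition of liabilities changes → 0.
Currency withdrawal $120 million: only the composition of liabilities changes → 0.
Discount-window loan $946.5 million: a Bank of Canada asset is acquired → +$946.5M.
Net: 862 + 0 + 0 + 946.5 = +$1808.5 million.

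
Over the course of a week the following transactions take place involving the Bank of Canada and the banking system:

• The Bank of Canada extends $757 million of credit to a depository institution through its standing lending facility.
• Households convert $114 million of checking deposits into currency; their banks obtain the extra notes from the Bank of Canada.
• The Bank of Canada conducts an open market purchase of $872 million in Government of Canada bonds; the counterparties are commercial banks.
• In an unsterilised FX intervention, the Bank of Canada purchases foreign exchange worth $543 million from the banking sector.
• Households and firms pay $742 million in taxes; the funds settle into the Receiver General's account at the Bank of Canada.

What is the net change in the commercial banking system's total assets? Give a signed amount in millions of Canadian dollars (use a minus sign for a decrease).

Bank of Canada balance sheet:
  Assets:      Securities +$872M, Loans to banks +$757M, Foreign assets +$543M
  Liabilities: Bank reserves +$1316M, Currency in circulation +$114M, Government deposits +$742M
Commercial banking system:
  Assets:      Reserves at CB +$1316M, Securities −$872M, Foreign assets −$543M
  Liabilities: Checkable deposits −$856M, Borrowings from CB +$757M
Change in total bank assets = -$99 million.

-$99 million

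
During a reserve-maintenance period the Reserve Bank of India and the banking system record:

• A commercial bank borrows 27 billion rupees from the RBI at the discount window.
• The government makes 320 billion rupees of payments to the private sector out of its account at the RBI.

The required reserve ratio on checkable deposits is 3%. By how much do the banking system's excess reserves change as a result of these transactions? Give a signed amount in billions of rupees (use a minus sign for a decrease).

Discount-window loan 27 billion rupees: reserves +27B, deposits 0.
Government spending 320 billion rupees: reserves +320B, deposits +320B.
Totals: Δreserves = +347B, Δdeposits = +320B.
Δrequired reserves = 3% × +320B = +9.6B.
Δexcess reserves = Δreserves − Δrequired = +347B − (+9.6B) = +337.4 billion.

+337.4 billion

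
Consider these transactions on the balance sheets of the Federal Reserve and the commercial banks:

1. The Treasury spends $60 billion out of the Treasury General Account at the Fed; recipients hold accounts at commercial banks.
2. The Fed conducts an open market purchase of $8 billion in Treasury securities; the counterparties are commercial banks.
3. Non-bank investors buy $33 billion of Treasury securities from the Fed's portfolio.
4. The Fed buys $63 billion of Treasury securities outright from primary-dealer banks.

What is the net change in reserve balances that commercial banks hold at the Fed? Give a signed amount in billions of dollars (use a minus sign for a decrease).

+$98 billion

Fed balance sheet:
  Assets:      Securities +$38B
  Liabilities: Bank reserves +$98B, Government deposits −$60B
Commercial banking system:
  Assets:      Reserves at CB +$98B, Securities −$71B
  Liabilities: Checkable deposits +$27B
So the change in reserve balances that commercial banks hold at the Fed is +$98 billion.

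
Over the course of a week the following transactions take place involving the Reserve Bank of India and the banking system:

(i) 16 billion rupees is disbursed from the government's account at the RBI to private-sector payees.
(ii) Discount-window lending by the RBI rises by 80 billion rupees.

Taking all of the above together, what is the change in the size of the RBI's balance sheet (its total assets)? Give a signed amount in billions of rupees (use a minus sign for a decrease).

Government spending 16 billion rupees: only the composition of liabilities changes → 0.
Discount-window loan 80 billion rupees: an RBI asset is acquired → +80B.
Net: 0 + 80 = +80 billion.

+80 billion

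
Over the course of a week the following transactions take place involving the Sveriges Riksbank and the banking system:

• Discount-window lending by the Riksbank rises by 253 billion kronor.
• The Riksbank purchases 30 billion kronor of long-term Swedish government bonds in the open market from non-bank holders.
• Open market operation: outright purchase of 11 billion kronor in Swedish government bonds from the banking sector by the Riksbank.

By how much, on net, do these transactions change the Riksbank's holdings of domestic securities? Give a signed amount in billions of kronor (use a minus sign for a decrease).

+41 billion

Discount-window loan 253 billion kronor: the Riksbank's securities portfolio is untouched → 0.
Asset purchase (from non-banks) 30 billion kronor: securities added to the Riksbank's portfolio → +30B.
OMO purchase (from banks) 11 billion kronor: securities added to the Riksbank's portfolio → +11B.
Net: 0 + 30 + 11 = +41 billion.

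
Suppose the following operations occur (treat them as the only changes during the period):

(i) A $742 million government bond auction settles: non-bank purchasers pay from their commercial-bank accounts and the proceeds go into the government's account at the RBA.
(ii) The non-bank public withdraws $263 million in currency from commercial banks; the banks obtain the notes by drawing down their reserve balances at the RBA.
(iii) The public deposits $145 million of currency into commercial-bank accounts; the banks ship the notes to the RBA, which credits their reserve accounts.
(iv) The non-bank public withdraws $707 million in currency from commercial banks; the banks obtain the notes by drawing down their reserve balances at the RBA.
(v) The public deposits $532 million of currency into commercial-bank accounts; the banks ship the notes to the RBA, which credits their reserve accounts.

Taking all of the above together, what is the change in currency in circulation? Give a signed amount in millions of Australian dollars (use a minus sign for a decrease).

+$293 million

Government account inflow $742 million: no currency enters or leaves circulation → 0.
Currency withdrawal $263 million: notes leave the central bank → +$263M.
Currency deposit $145 million: notes return to the central bank → −$145M.
Currency withdrawal $707 million: notes leave the central bank → +$707M.
Currency deposit $532 million: notes return to the central bank → −$532M.
Net: 0 + 263 − 145 + 707 − 532 = +$293 million.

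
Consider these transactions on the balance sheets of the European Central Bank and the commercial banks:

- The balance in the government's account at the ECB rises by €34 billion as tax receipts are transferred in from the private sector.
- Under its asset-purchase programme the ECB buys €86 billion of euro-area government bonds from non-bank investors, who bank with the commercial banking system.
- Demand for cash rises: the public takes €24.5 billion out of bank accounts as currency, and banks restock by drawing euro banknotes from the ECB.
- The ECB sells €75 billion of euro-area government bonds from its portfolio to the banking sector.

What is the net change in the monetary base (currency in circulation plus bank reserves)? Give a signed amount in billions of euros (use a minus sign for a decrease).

Government account inflow €34 billion: reserves shift to a non-base liability → −€34B.
Asset purchase (from non-banks) €86 billion: ECB balance sheet expands → +€86B.
Currency withdrawal €24.5 billion: just a shift between currency and reserves — both are base money → 0.
OMO sale (to banks) €75 billion: ECB balance sheet contracts → −€75B.
Net: −34 + 86 + 0 − 75 = -€23 billion.

-€23 billion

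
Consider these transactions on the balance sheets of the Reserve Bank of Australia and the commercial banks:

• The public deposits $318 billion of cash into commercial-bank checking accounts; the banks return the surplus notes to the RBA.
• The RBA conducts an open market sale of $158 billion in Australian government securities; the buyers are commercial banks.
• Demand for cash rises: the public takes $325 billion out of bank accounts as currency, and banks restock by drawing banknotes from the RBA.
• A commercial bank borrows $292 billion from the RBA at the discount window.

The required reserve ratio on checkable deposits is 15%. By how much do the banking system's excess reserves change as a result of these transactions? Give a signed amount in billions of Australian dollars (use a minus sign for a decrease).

Currency deposit $318 billion: reserves +$318B, deposits +$318B.
OMO sale (to banks) $158 billion: reserves −$158B, deposits 0.
Currency withdrawal $325 billion: reserves −$325B, deposits −$325B.
Discount-window loan $292 billion: reserves +$292B, deposits 0.
Totals: Δreserves = +$127B, Δdeposits = −$7B.
Δrequired reserves = 15% × −$7B = −$1.05B.
Δexcess reserves = Δreserves − Δrequired = +$127B − (−$1.05B) = +$128.05 billion.

+$128.05 billion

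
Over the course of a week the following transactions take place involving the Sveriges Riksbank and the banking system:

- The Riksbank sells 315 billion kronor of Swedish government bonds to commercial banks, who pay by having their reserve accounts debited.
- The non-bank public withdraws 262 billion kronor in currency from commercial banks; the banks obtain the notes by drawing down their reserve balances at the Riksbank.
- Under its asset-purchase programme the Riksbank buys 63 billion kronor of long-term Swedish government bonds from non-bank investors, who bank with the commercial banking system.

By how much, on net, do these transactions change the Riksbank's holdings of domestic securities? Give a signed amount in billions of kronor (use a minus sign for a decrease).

-252 billion

OMO sale (to banks) 315 billion kronor: securities removed from the Riksbank's portfolio → −315B.
Currency withdrawal 262 billion kronor: the Riksbank's securities portfolio is untouched → 0.
Asset purchase (from non-banks) 63 billion kronor: securities added to the Riksbank's portfolio → +63B.
Net: −315 + 0 + 63 = -252 billion.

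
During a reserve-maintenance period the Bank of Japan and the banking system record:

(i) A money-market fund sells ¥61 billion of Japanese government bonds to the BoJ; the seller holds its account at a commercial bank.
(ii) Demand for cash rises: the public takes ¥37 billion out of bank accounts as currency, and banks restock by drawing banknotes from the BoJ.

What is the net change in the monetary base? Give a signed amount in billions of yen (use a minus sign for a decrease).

Asset purchase (from non-banks) ¥61 billion: BoJ balance sheet expands → +¥61B.
Currency withdrawal ¥37 billion: just a shift between currency and reserves — both are base money → 0.
Net: 61 + 0 = +¥61 billion.

+¥61 billion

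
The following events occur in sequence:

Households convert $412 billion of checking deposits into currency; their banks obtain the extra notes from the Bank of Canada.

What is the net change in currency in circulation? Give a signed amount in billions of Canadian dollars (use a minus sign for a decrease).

+$412 billion

Bank of Canada balance sheet:
  Assets:      no change
  Liabilities: Bank reserves −$412B, Currency in circulation +$412B
Commercial banking system:
  Assets:      Reserves at CB −$412B
  Liabilities: Checkable deposits −$412B
So the change in currency in circulation is +$412 billion.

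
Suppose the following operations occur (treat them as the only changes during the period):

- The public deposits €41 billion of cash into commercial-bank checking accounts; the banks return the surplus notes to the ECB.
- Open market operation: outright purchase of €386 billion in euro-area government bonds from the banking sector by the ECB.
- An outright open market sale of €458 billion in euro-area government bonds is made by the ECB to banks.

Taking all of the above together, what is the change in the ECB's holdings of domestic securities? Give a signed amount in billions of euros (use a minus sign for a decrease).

Currency deposit €41 billion: the ECB's securities portfolio is untouched → 0.
OMO purchase (from banks) €386 billion: securities added to the ECB's portfolio → +€386B.
OMO sale (to banks) €458 billion: securities removed from the ECB's portfolio → −€458B.
Net: 0 + 386 − 458 = -€72 billion.

-€72 billion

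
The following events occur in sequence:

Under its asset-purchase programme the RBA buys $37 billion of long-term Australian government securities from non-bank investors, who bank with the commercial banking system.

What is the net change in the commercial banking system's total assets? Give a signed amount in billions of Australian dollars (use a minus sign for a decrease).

Asset purchase (from non-banks) $37 billion: bank balance sheets expand → +$37B.

+$37 billion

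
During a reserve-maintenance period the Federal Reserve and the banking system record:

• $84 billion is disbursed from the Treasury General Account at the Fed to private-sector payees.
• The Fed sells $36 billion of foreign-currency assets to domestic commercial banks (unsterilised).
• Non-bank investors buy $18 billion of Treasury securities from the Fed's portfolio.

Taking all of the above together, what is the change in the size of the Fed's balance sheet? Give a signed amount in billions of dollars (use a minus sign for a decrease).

-$54 billion

Fed balance sheet:
  Assets:      Securities −$18B, Foreign assets −$36B
  Liabilities: Bank reserves +$30B, Government deposits −$84B
Commercial banking system:
  Assets:      Reserves at CB +$30B, Foreign assets +$36B
  Liabilities: Checkable deposits +$66B
Change in total Fed assets = -$54 billion.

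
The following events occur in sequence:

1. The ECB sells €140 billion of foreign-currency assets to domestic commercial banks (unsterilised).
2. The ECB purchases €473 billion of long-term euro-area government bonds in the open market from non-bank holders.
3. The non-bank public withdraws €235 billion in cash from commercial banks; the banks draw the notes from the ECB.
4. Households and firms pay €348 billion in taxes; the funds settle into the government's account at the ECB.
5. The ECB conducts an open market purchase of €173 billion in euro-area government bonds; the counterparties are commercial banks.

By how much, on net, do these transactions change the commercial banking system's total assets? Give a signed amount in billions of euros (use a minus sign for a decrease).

ECB balance sheet:
  Assets:      Securities +€646B, Foreign assets −€140B
  Liabilities: Bank reserves −€77B, Currency in circulation +€235B, Government deposits +€348B
Commercial banking system:
  Assets:      Reserves at CB −€77B, Securities −€173B, Foreign assets +€140B
  Liabilities: Checkable deposits −€110B
Change in total bank assets = -€110 billion.

-€110 billion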